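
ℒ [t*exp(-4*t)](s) (s + 4)^(-2)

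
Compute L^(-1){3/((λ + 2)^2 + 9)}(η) exp(-2*η)*sin(3*η)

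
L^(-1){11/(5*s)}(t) 11/5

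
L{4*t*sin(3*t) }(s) 24*s/(s^2+9) ^2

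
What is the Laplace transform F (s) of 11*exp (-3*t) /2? 11/ (2*(s + 3) ) 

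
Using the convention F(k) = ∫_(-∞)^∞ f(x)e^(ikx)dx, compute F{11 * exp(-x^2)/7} 11 * sqrt(pi) * exp(-k^2/4)/7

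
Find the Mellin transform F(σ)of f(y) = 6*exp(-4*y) 6*gamma(σ)/2^(2*σ)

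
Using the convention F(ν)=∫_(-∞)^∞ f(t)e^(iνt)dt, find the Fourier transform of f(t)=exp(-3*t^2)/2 sqrt(3)*sqrt(pi)*exp(-ν^2/12)/6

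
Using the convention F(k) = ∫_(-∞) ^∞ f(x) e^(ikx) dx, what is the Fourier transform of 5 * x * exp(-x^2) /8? 5 * I * sqrt(pi) * k * exp(-k^2/4) /16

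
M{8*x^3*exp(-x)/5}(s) 8*gamma(s + 3)/5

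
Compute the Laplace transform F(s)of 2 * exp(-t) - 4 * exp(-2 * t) 2/(s + 1) - 4/(s + 2)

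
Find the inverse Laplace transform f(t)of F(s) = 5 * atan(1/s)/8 5 * sin(t)/(8 * t)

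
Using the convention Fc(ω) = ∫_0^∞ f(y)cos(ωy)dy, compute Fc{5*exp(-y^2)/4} 5*sqrt(pi)*exp(-ω^2/4)/8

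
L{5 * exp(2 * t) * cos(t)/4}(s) 5 * (s - 2)/(4 * ((s - 2)^2 + 1))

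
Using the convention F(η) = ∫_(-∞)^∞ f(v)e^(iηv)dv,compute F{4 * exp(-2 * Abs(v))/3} 16/(3 * (η^2+4))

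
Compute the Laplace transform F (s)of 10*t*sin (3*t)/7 60*s/ (7*(s^2 + 9)^2)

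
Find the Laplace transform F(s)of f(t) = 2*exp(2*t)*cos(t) 2*(s - 2)/((s - 2)^2 + 1)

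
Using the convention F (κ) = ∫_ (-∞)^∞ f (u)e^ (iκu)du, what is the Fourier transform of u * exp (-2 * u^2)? sqrt (2) * I * sqrt (pi) * κ * exp (-κ^2/8)/8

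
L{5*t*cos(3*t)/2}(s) 5*(s^2 - 9)/(2*(s^2 + 9)^2)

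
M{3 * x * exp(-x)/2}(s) 3 * gamma(s+1)/2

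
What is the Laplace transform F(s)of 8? 8/s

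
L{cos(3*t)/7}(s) s/(7*(s^2 + 9))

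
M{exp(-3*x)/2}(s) gamma(s)/(2*3^s)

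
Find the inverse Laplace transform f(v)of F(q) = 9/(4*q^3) 9*v^2/8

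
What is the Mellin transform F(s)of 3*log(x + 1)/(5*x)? -3*pi*csc(pi*s)/(5*s - 5)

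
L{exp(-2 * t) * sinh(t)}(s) 1/((s + 2)^2-1)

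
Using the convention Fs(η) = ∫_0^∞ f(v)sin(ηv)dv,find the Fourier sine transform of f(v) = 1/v pi/2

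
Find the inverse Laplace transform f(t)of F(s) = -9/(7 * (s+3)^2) -9 * t * exp(-3 * t)/7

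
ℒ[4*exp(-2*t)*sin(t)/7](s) 4/(7*((s + 2)^2 + 1))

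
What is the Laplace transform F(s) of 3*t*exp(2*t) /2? 3/(2*(s - 2) ^2) 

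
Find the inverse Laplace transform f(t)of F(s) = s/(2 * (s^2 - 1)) cosh(t)/2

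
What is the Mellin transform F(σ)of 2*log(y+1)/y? -2*pi*csc(pi*σ)/(σ - 1)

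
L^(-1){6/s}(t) 6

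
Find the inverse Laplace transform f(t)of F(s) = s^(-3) t^2/2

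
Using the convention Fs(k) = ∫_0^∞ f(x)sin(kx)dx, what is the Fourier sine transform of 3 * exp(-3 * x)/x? 3 * atan(k/3)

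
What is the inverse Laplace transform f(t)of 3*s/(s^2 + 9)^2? t*sin(3*t)/2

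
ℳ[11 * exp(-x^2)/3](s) 11 * gamma(s/2)/6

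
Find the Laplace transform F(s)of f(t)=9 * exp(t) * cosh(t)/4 9 * (s - 1)/(4 * s * (s - 2))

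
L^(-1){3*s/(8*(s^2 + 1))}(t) 3*cos(t)/8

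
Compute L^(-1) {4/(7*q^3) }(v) 2*v^2/7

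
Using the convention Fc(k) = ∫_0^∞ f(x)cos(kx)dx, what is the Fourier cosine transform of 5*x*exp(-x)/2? 5*(1 - k^2)/(2*(k^2 + 1)^2)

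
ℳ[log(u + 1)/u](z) -pi*csc(pi*z)/(z - 1)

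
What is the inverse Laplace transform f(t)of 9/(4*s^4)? 3*t^3/8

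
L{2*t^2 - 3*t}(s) 4/s^3 - 3/s^2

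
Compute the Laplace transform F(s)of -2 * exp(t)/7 -2/(7 * s - 7)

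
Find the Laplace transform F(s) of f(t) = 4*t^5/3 160/s^6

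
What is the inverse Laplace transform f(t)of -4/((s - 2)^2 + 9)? -4 * exp(2 * t) * sin(3 * t)/3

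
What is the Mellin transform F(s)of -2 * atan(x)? pi * sec(pi * s/2)/s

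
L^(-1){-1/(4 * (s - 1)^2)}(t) -t * exp(t)/4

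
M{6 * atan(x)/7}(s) -3 * pi * sec(pi * s/2)/(7 * s)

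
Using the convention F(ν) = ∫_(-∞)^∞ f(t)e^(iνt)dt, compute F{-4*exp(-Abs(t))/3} -8/(3*ν^2 + 3)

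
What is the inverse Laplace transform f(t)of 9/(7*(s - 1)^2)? 9*t*exp(t)/7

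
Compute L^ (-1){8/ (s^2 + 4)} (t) 4*sin (2*t)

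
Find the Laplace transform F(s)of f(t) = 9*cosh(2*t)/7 9*s/(7*(s^2 - 4))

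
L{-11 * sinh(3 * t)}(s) -33/(s^2 - 9)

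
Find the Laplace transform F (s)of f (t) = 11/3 11/ (3 * s)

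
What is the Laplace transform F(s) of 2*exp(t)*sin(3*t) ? 6/((s - 1) ^2 + 9) 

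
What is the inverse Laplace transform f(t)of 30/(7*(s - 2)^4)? 5*t^3*exp(2*t)/7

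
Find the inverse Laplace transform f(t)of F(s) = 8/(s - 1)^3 4*t^2*exp(t)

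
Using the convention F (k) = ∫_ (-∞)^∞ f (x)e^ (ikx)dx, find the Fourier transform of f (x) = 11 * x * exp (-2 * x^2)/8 11 * sqrt (2) * I * sqrt (pi) * k * exp (-k^2/8)/64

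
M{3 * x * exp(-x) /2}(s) 3 * gamma(s+1) /2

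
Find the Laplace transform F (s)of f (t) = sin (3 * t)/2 3/ (2 * (s^2 + 9))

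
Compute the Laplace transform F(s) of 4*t 4/s^2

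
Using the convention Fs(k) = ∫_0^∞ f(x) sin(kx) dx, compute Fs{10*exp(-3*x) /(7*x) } 10*atan(k/3) /7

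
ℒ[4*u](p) 4/p^2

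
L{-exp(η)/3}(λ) -1/(3*λ - 3)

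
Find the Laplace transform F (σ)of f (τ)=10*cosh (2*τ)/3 10*σ/ (3*(σ^2 - 4))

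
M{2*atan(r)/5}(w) -pi*sec(pi*w/2)/(5*w)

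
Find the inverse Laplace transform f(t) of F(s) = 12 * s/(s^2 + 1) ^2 6 * t * sin(t) 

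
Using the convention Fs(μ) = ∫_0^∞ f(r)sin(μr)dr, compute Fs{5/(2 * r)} 5 * pi/4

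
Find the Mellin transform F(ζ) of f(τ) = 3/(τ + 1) 3*pi*csc(pi*ζ) 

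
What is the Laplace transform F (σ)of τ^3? 6/σ^4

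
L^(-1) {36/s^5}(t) 3*t^4/2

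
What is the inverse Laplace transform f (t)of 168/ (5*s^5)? 7*t^4/5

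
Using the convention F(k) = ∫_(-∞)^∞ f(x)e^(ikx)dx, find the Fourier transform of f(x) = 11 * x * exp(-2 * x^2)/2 11 * sqrt(2) * I * sqrt(pi) * k * exp(-k^2/8)/16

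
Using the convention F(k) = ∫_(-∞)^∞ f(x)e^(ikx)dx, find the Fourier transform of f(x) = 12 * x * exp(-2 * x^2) 3 * sqrt(2) * I * sqrt(pi) * k * exp(-k^2/8)/2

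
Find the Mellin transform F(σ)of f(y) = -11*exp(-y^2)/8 -11*gamma(σ/2)/16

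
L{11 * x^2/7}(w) 22/(7 * w^3)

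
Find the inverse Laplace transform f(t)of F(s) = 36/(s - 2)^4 6*t^3*exp(2*t)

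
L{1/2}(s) 1/(2 * s)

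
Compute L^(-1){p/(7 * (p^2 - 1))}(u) cosh(u)/7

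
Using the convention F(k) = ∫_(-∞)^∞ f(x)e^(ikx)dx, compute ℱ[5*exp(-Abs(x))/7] 10/(7*(k^2 + 1))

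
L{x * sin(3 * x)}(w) 6 * w/(w^2 + 9)^2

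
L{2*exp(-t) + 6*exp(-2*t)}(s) 6/(s + 2) + 2/(s + 1)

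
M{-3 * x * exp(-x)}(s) -3 * gamma(s + 1)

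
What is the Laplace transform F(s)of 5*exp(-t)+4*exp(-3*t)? 5/(s+1)+4/(s+3)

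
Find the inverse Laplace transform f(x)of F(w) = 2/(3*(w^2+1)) 2*sin(x)/3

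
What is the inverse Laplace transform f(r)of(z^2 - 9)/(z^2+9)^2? r * cos(3 * r)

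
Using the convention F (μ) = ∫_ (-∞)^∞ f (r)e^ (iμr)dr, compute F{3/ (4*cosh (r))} 3*pi/ (4*cosh (pi*μ/2))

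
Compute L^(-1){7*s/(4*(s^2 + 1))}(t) 7*cos(t)/4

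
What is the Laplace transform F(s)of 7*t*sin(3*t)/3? 14*s/(s^2+9)^2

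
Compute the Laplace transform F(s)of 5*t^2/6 5/(3*s^3)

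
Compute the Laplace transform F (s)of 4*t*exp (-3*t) 4/ (s + 3)^2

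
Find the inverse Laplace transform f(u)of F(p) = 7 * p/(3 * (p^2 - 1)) 7 * cosh(u)/3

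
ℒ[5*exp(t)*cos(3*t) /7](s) 5*(s - 1) /(7*((s - 1) ^2 + 9) ) 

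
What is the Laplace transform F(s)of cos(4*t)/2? s/(2*(s^2+16))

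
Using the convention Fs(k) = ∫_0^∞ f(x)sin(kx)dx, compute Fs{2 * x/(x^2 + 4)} pi * exp(-2 * k)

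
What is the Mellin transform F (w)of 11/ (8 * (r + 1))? 11 * pi * csc (pi * w)/8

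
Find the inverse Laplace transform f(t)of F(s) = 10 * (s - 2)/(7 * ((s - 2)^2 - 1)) 10 * exp(2 * t) * cosh(t)/7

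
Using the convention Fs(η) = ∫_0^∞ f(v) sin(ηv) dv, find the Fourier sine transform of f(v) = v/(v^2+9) pi * exp(-3 * η) /2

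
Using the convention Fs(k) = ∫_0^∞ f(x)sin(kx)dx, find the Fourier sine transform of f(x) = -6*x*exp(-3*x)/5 -36*k/(5*(k^2 + 9)^2)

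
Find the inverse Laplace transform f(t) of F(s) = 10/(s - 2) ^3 5 * t^2 * exp(2 * t) 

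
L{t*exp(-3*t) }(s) (s + 3) ^(-2) 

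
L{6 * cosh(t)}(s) 6 * s/(s^2 - 1)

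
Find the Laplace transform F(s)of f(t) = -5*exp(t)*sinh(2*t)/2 -5/((s - 1)^2 - 4)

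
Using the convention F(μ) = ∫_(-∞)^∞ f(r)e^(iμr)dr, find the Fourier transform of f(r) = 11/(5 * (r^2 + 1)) 11 * pi * exp(-Abs(μ))/5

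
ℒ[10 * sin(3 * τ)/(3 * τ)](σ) 10 * atan(3/σ)/3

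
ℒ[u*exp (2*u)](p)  (p - 2)^ (-2)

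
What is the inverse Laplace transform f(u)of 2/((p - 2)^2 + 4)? exp(2 * u) * sin(2 * u)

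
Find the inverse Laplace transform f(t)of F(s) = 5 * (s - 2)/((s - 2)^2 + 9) 5 * exp(2 * t) * cos(3 * t)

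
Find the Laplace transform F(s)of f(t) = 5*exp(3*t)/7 5/(7*(s - 3))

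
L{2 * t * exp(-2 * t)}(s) 2/(s + 2)^2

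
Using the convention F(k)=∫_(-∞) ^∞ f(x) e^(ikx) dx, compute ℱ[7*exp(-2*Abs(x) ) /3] 28/(3*(k^2 + 4) ) 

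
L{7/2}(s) 7/(2*s) 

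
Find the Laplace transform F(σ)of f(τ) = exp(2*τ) 1/(σ - 2)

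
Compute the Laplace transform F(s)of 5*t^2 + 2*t 10/s^3 + 2/s^2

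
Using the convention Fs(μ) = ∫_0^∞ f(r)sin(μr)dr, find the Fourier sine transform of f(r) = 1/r pi/2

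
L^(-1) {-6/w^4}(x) -x^3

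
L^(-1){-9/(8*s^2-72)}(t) -3*sinh(3*t)/8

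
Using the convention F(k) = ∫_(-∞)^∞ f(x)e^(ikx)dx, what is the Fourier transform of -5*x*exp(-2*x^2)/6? -5*sqrt(2)*I*sqrt(pi)*k*exp(-k^2/8)/48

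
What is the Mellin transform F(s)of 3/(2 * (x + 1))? 3 * pi * csc(pi * s)/2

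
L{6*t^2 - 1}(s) 12/s^3 - 1/s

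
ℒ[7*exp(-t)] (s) 7/(s + 1)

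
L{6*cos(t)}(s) 6*s/(s^2 + 1)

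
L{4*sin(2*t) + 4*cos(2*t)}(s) 8/(s^2 + 4) + 4*s/(s^2 + 4)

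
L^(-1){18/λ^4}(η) 3 * η^3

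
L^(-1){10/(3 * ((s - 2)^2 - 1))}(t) 10 * exp(2 * t) * sinh(t)/3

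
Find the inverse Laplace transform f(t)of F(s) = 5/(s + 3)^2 5 * t * exp(-3 * t)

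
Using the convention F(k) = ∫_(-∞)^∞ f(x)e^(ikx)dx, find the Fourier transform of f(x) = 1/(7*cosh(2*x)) pi/(14*cosh(pi*k/4))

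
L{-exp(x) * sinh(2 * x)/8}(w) -1/(4 * (w - 1)^2 - 16)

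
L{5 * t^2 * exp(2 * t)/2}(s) 5/(s - 2)^3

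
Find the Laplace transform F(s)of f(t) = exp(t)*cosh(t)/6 (s - 1)/(6*s*(s - 2))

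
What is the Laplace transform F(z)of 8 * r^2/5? 16/(5 * z^3)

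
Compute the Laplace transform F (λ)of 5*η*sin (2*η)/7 20*λ/ (7*(λ^2 + 4)^2)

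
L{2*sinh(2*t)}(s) 4/(s^2-4)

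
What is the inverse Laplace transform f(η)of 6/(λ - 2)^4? η^3*exp(2*η)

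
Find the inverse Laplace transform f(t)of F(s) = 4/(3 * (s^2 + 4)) 2 * sin(2 * t)/3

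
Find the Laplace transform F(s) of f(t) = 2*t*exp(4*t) 2/(s - 4) ^2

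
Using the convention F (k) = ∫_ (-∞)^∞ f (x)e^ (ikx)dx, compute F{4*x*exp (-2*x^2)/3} sqrt (2)*I*sqrt (pi)*k*exp (-k^2/8)/6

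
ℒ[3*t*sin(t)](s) 6*s/(s^2 + 1)^2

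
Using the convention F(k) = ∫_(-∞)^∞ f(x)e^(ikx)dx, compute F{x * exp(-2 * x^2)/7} sqrt(2) * I * sqrt(pi) * k * exp(-k^2/8)/56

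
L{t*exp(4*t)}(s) (s - 4)^(-2)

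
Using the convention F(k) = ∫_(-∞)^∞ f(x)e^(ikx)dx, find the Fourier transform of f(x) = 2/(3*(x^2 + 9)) 2*pi*exp(-3*Abs(k))/9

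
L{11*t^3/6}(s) 11/s^4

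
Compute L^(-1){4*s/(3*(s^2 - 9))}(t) 4*cosh(3*t)/3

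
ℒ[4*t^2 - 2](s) 8/s^3 - 2/s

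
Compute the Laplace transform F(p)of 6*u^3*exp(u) 36/(p - 1)^4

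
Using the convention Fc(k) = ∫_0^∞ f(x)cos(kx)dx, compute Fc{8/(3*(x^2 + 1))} 4*pi*exp(-k)/3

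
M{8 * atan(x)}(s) -4 * pi * sec(pi * s/2)/s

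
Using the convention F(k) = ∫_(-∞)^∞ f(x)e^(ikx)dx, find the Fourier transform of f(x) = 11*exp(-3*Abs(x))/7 66/(7*(k^2+9))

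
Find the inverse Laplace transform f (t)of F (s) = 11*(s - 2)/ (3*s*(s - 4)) 11*exp (2*t)*cosh (2*t)/3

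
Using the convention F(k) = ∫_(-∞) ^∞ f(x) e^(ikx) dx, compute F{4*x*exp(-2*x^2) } sqrt(2)*I*sqrt(pi)*k*exp(-k^2/8) /2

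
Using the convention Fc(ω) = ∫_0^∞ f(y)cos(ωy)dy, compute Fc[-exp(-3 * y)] -3/(ω^2 + 9)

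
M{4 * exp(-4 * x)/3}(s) 2^(2 - 2 * s) * gamma(s)/3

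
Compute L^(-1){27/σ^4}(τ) 9*τ^3/2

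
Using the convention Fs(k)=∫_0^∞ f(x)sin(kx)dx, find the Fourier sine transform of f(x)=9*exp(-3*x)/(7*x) 9*atan(k/3)/7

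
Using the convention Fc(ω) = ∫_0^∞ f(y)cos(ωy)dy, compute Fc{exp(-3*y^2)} sqrt(3)*sqrt(pi)*exp(-ω^2/12)/6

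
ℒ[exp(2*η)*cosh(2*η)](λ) (λ - 2)/(λ*(λ - 4))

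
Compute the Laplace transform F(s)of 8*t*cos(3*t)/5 8*(s^2 - 9)/(5*(s^2 + 9)^2)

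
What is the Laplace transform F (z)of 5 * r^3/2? 15/z^4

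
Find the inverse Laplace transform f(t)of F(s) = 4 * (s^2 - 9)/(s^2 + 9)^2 4 * t * cos(3 * t)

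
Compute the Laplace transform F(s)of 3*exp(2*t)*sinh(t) 3/((s - 2)^2 - 1)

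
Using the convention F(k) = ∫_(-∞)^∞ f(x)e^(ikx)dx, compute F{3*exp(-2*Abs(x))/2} 6/(k^2 + 4)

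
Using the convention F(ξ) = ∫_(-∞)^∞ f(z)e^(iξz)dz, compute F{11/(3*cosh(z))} 11*pi/(3*cosh(pi*ξ/2))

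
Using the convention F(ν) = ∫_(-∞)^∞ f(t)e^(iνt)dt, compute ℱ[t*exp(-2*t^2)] sqrt(2)*I*sqrt(pi)*ν*exp(-ν^2/8)/8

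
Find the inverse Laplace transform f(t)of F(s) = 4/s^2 4*t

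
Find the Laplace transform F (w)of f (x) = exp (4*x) 1/ (w - 4)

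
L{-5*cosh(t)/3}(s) -5*s/(3*s^2 - 3)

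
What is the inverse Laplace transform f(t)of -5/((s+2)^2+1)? -5 * exp(-2 * t) * sin(t)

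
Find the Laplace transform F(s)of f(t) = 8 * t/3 8/(3 * s^2)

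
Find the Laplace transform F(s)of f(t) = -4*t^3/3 -8/s^4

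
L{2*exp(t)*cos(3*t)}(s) 2*(s - 1)/((s - 1)^2 + 9)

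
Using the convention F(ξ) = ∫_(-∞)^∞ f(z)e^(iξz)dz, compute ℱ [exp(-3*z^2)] sqrt(3)*sqrt(pi)*exp(-ξ^2/12)/3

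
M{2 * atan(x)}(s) -pi * sec(pi * s/2)/s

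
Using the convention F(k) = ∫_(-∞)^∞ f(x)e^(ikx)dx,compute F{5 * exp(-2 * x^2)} 5 * sqrt(2) * sqrt(pi) * exp(-k^2/8)/2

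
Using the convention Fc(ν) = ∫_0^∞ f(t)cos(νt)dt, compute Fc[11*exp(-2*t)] 22/(ν^2 + 4)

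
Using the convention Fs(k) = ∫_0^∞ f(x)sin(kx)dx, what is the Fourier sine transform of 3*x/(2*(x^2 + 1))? 3*pi*exp(-k)/4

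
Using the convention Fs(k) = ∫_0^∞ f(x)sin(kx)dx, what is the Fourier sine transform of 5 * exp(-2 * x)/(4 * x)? 5 * atan(k/2)/4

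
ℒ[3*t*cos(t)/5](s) 3*(s^2 - 1)/(5*(s^2+1)^2)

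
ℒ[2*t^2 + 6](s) 6/s + 4/s^3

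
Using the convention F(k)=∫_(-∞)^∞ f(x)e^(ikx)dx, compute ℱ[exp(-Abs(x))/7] 2/(7*(k^2 + 1))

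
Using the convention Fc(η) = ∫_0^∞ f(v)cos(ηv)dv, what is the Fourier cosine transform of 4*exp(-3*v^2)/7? 2*sqrt(3)*sqrt(pi)*exp(-η^2/12)/21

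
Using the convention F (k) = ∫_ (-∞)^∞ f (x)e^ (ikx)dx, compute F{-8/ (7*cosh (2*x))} -4*pi/ (7*cosh (pi*k/4))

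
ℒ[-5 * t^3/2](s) -15/s^4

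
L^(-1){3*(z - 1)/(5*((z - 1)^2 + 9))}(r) 3*exp(r)*cos(3*r)/5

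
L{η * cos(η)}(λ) (λ^2 - 1)/(λ^2 + 1)^2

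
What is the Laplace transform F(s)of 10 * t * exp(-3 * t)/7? 10/(7 * (s+3)^2)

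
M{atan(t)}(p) -pi * sec(pi * p/2)/(2 * p)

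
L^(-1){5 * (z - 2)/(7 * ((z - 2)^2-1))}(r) 5 * exp(2 * r) * cosh(r)/7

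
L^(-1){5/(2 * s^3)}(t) 5 * t^2/4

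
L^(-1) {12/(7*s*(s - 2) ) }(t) 12*exp(t)*sinh(t) /7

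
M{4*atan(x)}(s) -2*pi*sec(pi*s/2)/s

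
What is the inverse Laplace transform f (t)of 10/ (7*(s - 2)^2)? 10*t*exp (2*t)/7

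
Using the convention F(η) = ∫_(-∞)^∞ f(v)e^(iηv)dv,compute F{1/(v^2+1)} pi*exp(-Abs(η))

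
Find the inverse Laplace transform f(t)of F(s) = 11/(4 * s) 11/4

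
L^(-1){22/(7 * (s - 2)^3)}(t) 11 * t^2 * exp(2 * t)/7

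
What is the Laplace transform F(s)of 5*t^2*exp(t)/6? 5/(3*(s - 1)^3)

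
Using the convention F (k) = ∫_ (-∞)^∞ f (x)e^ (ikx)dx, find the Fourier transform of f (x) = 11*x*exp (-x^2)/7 11*I*sqrt (pi)*k*exp (-k^2/4)/14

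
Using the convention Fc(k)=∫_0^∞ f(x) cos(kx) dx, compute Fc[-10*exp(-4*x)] -40/(k^2 + 16) 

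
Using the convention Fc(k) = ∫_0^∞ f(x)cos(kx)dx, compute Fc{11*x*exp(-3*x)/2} 11*(9 - k^2)/(2*(k^2 + 9)^2)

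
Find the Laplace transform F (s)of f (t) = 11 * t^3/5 66/ (5 * s^4)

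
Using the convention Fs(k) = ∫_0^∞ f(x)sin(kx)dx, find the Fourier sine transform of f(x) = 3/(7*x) 3*pi/14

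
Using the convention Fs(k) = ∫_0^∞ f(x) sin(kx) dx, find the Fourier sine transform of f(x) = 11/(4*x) 11*pi/8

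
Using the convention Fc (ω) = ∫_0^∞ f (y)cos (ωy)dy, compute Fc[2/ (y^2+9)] pi*exp (-3*ω)/3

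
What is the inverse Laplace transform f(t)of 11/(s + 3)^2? 11 * t * exp(-3 * t)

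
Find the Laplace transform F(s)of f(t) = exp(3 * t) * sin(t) 1/((s - 3)^2 + 1)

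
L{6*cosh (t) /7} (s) 6*s/ (7*(s^2-1) ) 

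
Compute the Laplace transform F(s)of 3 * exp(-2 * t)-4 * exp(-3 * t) 3/(s + 2)-4/(s + 3)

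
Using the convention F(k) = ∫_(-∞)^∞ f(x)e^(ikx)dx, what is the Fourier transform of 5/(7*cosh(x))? 5*pi/(7*cosh(pi*k/2))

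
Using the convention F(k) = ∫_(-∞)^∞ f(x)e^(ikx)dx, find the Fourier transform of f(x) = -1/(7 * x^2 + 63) -pi * exp(-3 * Abs(k))/21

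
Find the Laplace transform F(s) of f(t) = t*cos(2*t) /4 (s^2 - 4) /(4*(s^2+4) ^2) 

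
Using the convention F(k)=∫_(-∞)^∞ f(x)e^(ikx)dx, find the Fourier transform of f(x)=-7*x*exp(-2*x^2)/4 -7*sqrt(2)*I*sqrt(pi)*k*exp(-k^2/8)/32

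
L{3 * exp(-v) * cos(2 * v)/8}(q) 3 * (q + 1)/(8 * ((q + 1)^2 + 4))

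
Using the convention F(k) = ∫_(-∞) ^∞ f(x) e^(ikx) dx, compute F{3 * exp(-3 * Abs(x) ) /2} 9/(k^2+9) 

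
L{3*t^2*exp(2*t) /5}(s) 6/(5*(s - 2) ^3) 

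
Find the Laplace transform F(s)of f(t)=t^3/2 3/s^4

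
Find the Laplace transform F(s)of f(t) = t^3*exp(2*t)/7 6/(7*(s - 2)^4)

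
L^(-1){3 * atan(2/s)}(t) 3 * sin(2 * t)/t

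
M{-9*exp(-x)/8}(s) -9*gamma(s)/8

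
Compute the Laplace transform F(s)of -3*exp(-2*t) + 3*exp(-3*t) 3/(s + 3) - 3/(s + 2)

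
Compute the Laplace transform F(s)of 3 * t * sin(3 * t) 18 * s/(s^2 + 9)^2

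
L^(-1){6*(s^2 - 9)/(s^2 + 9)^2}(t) 6*t*cos(3*t)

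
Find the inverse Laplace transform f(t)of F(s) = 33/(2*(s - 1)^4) 11*t^3*exp(t)/4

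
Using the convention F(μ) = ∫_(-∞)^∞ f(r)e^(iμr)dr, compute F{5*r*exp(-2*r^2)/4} 5*sqrt(2)*I*sqrt(pi)*μ*exp(-μ^2/8)/32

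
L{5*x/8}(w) 5/(8*w^2)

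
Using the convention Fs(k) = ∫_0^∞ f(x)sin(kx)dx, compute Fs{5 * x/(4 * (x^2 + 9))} 5 * pi * exp(-3 * k)/8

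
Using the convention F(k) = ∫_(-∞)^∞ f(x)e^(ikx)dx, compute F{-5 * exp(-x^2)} -5 * sqrt(pi) * exp(-k^2/4)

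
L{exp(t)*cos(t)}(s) (s - 1)/((s - 1)^2+1)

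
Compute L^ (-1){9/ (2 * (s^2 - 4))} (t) 9 * sinh (2 * t)/4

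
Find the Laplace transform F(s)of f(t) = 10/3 10/(3 * s)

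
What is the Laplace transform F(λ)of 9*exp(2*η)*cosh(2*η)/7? 9*(λ - 2)/(7*λ*(λ - 4))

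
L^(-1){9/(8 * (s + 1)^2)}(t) 9 * t * exp(-t)/8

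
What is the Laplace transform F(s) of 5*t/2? 5/(2*s^2) 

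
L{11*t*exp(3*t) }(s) 11/(s - 3) ^2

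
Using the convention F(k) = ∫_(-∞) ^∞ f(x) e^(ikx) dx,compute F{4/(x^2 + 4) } 2 * pi * exp(-2 * Abs(k) ) 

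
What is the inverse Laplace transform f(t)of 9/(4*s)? 9/4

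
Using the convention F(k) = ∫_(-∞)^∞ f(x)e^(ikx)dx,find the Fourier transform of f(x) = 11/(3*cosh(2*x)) 11*pi/(6*cosh(pi*k/4))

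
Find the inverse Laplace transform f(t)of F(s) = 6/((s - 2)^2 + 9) 2*exp(2*t)*sin(3*t)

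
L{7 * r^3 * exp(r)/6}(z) 7/(z - 1)^4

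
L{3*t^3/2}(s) 9/s^4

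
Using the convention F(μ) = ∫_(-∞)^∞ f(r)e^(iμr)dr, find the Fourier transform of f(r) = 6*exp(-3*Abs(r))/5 36/(5*(μ^2 + 9))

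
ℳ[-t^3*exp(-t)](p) -gamma(p + 3)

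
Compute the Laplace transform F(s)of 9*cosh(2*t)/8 9*s/(8*(s^2 - 4))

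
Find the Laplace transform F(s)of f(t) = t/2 1/(2*s^2)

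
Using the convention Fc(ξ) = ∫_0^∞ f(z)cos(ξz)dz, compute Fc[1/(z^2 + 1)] pi*exp(-ξ)/2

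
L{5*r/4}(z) 5/(4*z^2)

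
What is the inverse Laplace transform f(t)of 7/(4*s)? 7/4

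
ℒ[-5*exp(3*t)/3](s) -5/(3*s - 9)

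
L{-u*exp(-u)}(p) -1/(p + 1)^2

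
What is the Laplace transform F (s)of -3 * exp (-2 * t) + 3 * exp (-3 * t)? 3/ (s + 3)-3/ (s + 2)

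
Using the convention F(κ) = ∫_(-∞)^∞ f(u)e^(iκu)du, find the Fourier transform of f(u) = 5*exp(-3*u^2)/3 5*sqrt(3)*sqrt(pi)*exp(-κ^2/12)/9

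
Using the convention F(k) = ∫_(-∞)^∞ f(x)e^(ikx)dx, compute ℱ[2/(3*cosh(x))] 2*pi/(3*cosh(pi*k/2))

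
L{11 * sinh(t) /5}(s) 11/(5 * (s^2-1) ) 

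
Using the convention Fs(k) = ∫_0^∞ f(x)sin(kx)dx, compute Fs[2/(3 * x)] pi/3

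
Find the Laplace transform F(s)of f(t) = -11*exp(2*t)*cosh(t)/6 11*(2 - s)/(6*((s - 2)^2 - 1))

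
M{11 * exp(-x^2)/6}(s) 11 * gamma(s/2)/12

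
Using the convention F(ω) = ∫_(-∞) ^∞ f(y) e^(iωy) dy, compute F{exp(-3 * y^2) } sqrt(3) * sqrt(pi) * exp(-ω^2/12) /3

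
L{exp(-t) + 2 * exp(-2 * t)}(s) 2/(s + 2) + 1/(s + 1)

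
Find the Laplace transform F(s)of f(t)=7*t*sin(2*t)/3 28*s/(3*(s^2 + 4)^2)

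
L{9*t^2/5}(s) 18/(5*s^3)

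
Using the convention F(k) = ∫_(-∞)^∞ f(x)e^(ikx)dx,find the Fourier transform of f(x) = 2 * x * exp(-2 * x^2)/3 sqrt(2) * I * sqrt(pi) * k * exp(-k^2/8)/12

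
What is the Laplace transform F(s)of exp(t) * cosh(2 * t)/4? (s - 1)/(4 * ((s - 1)^2-4))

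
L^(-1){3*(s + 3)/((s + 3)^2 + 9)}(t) 3*exp(-3*t)*cos(3*t)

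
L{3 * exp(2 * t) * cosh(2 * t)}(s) 3 * (s - 2)/(s * (s - 4))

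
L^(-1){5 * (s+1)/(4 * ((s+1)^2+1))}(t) 5 * exp(-t) * cos(t)/4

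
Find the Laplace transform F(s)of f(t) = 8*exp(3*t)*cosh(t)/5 8*(s - 3)/(5*((s - 3)^2 - 1))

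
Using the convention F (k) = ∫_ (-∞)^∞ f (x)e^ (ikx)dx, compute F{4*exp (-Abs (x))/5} 8/ (5*(k^2 + 1))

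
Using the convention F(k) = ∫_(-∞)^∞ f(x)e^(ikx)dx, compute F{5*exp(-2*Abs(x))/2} 10/(k^2 + 4)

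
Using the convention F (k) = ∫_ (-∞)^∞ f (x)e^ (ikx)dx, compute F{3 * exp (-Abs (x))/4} 3/ (2 * (k^2 + 1))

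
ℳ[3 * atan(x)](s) -3 * pi * sec(pi * s/2)/(2 * s)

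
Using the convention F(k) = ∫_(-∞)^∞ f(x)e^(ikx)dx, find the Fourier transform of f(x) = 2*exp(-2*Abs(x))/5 8/(5*(k^2 + 4))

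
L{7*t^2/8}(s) 7/(4*s^3)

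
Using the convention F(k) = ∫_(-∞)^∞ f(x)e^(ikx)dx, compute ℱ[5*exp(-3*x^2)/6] 5*sqrt(3)*sqrt(pi)*exp(-k^2/12)/18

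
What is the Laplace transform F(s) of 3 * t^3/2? 9/s^4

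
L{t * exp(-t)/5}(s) 1/(5 * (s+1)^2)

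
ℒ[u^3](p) 6/p^4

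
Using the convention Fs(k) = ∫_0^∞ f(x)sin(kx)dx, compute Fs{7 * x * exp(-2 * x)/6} 14 * k/(3 * (k^2 + 4)^2)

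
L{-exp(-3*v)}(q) -1/(q + 3)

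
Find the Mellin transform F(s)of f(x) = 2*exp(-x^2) gamma(s/2)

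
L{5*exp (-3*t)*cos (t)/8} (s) 5*(s + 3)/ (8*( (s + 3)^2 + 1))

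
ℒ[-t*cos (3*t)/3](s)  (9 - s^2)/ (3*(s^2 + 9)^2)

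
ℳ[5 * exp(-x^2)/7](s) 5 * gamma(s/2)/14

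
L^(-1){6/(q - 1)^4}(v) v^3*exp(v)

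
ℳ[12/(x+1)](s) 12*pi*csc(pi*s)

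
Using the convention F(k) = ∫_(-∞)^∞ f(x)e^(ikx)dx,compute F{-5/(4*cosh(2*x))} -5*pi/(8*cosh(pi*k/4))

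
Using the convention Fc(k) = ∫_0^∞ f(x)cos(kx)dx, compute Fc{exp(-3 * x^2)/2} sqrt(3) * sqrt(pi) * exp(-k^2/12)/12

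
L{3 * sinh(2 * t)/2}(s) 3/(s^2 - 4)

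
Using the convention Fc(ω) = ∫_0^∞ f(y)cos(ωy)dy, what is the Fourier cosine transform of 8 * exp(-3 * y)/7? 24/(7 * (ω^2 + 9))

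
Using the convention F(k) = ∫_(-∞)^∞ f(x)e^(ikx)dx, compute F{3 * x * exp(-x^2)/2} 3 * I * sqrt(pi) * k * exp(-k^2/4)/4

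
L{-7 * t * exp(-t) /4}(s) -7/(4 * (s+1) ^2) 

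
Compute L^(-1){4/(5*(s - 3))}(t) 4*exp(3*t)/5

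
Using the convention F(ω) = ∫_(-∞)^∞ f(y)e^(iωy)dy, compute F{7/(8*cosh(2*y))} 7*pi/(16*cosh(pi*ω/4))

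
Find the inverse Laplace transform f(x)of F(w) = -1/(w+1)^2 -x * exp(-x)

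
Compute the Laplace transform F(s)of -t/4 -1/(4 * s^2)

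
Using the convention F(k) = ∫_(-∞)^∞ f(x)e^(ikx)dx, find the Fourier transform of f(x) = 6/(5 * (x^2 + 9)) 2 * pi * exp(-3 * Abs(k))/5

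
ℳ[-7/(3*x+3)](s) -7*pi*csc(pi*s)/3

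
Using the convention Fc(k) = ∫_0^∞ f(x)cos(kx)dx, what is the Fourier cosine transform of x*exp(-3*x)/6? (9 - k^2)/(6*(k^2 + 9)^2)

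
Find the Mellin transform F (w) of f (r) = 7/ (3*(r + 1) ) 7*pi*csc (pi*w) /3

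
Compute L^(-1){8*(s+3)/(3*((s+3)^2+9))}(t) 8*exp(-3*t)*cos(3*t)/3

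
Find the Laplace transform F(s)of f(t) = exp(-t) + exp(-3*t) 1/(s + 3) + 1/(s + 1)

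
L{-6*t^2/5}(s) -12/(5*s^3)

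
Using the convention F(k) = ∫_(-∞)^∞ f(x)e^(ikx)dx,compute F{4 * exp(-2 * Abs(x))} 16/(k^2 + 4)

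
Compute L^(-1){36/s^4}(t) 6*t^3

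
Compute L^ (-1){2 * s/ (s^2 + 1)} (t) 2 * cos (t)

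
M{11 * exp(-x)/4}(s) 11 * gamma(s)/4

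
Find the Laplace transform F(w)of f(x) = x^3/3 2/w^4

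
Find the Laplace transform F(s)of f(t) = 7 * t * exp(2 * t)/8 7/(8 * (s - 2)^2)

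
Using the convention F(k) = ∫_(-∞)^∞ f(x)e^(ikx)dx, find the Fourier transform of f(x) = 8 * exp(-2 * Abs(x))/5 32/(5 * (k^2 + 4))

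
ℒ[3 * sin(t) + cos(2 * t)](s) s/(s^2 + 4) + 3/(s^2 + 1)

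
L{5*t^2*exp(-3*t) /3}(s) 10/(3*(s+3) ^3) 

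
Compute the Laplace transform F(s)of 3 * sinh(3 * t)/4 9/(4 * (s^2 - 9))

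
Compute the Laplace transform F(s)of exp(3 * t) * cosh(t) (s - 3)/((s - 3)^2 - 1)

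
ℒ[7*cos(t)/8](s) 7*s/(8*(s^2 + 1))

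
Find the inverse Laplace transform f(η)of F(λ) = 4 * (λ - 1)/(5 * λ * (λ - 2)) 4 * exp(η) * cosh(η)/5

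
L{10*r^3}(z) 60/z^4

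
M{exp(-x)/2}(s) gamma(s)/2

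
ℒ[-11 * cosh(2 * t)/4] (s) -11 * s/(4 * s^2 - 16)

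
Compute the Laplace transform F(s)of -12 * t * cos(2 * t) 12 * (4 - s^2)/(s^2 + 4)^2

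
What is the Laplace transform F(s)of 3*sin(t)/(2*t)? 3*atan(1/s)/2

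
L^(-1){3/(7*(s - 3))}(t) 3*exp(3*t)/7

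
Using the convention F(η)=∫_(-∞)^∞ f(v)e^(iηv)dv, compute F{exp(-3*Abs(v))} 6/(η^2 + 9)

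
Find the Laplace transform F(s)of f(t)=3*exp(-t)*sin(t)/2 3/(2*((s + 1)^2 + 1))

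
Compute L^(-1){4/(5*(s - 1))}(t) 4*exp(t)/5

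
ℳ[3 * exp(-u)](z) 3 * gamma(z)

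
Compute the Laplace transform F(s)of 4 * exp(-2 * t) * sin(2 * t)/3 8/(3 * ((s+2)^2+4))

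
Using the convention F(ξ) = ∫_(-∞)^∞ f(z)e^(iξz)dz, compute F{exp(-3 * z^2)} sqrt(3) * sqrt(pi) * exp(-ξ^2/12)/3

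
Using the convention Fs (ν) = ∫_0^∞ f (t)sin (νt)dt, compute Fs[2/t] pi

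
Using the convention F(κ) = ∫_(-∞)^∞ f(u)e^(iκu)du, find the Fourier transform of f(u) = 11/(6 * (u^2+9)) 11 * pi * exp(-3 * Abs(κ))/18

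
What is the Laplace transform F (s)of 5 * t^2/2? 5/s^3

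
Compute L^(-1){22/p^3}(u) 11*u^2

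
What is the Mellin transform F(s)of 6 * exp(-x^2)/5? 3 * gamma(s/2)/5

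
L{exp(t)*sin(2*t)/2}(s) 1/((s - 1)^2 + 4)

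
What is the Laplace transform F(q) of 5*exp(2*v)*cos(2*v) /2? 5*(q - 2) /(2*((q - 2) ^2 + 4) ) 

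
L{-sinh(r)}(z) -1/(z^2 - 1)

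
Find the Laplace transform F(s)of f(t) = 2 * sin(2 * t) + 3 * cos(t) 3 * s/(s^2 + 1) + 4/(s^2 + 4)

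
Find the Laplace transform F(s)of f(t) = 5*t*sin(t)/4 5*s/(2*(s^2 + 1)^2)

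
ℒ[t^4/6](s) 4/s^5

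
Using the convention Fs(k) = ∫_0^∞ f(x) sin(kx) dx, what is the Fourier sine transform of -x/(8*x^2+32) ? -pi*exp(-2*k) /16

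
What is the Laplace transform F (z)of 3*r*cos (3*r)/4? 3*(z^2-9)/ (4*(z^2 + 9)^2)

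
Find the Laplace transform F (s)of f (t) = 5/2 5/ (2 * s)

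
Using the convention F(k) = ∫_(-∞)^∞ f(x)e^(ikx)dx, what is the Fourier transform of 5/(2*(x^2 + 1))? 5*pi*exp(-Abs(k))/2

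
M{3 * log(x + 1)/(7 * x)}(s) -3 * pi * csc(pi * s)/(7 * s - 7)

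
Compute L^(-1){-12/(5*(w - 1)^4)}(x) -2*x^3*exp(x)/5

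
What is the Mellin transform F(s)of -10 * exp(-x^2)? -5 * gamma(s/2)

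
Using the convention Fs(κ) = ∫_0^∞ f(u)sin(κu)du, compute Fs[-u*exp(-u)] -2*κ/(κ^2 + 1)^2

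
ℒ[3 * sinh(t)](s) 3/(s^2 - 1)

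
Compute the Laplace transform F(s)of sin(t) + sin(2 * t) 1/(s^2 + 1) + 2/(s^2 + 4)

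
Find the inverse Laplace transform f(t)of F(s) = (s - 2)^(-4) t^3*exp(2*t)/6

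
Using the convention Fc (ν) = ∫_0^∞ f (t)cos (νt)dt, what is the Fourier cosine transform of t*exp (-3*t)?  (9 - ν^2)/ (ν^2+9)^2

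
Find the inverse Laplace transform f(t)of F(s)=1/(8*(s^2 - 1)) sinh(t)/8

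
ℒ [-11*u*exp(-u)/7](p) -11/(7*(p + 1)^2)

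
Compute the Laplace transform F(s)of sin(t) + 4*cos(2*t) 1/(s^2 + 1) + 4*s/(s^2 + 4)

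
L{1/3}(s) 1/(3 * s)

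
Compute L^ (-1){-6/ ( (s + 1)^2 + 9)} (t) -2 * exp (-t) * sin (3 * t)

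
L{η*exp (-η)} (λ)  (λ + 1)^ (-2)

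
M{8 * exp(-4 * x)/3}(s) 2^(3 - 2 * s) * gamma(s)/3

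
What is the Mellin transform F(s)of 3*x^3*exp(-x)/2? 3*gamma(s + 3)/2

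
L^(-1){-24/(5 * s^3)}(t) -12 * t^2/5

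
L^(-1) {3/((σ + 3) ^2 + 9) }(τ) exp(-3*τ)*sin(3*τ) 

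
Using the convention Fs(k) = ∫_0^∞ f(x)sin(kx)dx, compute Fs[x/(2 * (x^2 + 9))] pi * exp(-3 * k)/4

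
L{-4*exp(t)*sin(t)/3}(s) -4/(3*(s - 1)^2 + 3)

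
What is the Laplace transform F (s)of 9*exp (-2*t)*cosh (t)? 9*(s+2)/ ( (s+2)^2 - 1)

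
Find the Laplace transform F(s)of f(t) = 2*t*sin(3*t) 12*s/(s^2 + 9)^2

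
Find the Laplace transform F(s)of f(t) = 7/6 7/(6*s)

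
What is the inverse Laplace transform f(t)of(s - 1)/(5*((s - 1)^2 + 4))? exp(t)*cos(2*t)/5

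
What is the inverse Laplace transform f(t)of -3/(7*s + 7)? -3*exp(-t)/7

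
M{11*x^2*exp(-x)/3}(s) 11*gamma(s+2)/3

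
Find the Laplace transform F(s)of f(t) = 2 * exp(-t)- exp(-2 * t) 2/(s + 1) - 1/(s + 2)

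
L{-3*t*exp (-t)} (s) -3/ (s + 1)^2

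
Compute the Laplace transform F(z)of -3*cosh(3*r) -3*z/(z^2 - 9)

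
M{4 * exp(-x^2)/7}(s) 2 * gamma(s/2)/7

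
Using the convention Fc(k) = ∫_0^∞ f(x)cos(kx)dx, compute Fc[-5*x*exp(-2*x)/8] 5*(k^2 - 4)/(8*(k^2 + 4)^2)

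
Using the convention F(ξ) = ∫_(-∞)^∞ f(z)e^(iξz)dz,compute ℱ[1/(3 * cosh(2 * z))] pi/(6 * cosh(pi * ξ/4))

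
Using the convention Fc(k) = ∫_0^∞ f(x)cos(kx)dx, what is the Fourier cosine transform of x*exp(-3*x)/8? (9 - k^2)/(8*(k^2+9)^2)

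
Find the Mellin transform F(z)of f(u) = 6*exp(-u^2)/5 3*gamma(z/2)/5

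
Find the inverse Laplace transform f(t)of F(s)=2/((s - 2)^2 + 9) 2*exp(2*t)*sin(3*t)/3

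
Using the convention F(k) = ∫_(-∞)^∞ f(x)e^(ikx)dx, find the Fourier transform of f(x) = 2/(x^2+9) 2*pi*exp(-3*Abs(k))/3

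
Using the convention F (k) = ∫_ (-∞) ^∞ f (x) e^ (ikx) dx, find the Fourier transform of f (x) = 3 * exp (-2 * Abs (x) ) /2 6/ (k^2 + 4) 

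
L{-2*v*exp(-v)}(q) -2/(q + 1)^2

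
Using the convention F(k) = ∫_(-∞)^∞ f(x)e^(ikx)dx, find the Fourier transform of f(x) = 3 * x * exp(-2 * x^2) 3 * sqrt(2) * I * sqrt(pi) * k * exp(-k^2/8)/8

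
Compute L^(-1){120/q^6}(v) v^5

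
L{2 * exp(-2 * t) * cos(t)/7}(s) 2 * (s+2)/(7 * ((s+2)^2+1))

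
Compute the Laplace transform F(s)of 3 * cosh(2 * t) 3 * s/(s^2 - 4)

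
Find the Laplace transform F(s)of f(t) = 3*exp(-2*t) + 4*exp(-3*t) 3/(s + 2) + 4/(s + 3)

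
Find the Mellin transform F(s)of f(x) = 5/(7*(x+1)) 5*pi*csc(pi*s)/7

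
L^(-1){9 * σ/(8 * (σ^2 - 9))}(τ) 9 * cosh(3 * τ)/8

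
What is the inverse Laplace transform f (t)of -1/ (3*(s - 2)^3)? -t^2*exp (2*t)/6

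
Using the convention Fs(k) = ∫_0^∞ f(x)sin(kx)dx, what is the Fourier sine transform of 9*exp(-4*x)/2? 9*k/(2*(k^2 + 16))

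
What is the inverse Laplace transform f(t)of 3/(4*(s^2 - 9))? sinh(3*t)/4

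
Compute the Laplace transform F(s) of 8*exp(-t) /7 8/(7*(s + 1) ) 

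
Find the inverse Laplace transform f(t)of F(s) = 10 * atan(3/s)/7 10 * sin(3 * t)/(7 * t)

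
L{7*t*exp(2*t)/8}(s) 7/(8*(s - 2)^2)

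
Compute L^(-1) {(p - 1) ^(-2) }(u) u*exp(u) 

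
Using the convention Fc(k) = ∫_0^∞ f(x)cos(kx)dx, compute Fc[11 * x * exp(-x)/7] 11 * (1 - k^2)/(7 * (k^2 + 1)^2)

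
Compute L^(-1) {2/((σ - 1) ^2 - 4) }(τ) exp(τ) * sinh(2 * τ) 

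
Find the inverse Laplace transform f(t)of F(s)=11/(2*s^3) 11*t^2/4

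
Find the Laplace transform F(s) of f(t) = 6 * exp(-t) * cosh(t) 6 * (s+1) /(s * (s+2) ) 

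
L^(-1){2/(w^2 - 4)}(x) sinh(2*x)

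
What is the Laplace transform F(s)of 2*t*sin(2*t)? 8*s/(s^2+4)^2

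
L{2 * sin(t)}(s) 2/(s^2+1)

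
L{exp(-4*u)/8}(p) 1/(8*(p + 4))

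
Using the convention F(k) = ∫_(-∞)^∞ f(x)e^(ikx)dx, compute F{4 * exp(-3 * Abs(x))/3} 8/(k^2+9)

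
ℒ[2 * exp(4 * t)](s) 2/(s - 4)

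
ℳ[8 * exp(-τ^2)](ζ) 4 * gamma(ζ/2)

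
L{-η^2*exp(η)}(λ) -2/(λ - 1)^3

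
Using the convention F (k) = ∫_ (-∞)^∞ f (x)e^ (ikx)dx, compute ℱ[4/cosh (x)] 4*pi/cosh (pi*k/2)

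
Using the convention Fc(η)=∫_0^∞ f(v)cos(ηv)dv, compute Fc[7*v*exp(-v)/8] 7*(1 - η^2)/(8*(η^2+1)^2)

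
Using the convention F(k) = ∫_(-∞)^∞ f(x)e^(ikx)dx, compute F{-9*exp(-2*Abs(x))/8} -9/(2*k^2 + 8)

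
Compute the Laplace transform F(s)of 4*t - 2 4/s^2 - 2/s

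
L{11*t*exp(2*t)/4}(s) 11/(4*(s - 2)^2)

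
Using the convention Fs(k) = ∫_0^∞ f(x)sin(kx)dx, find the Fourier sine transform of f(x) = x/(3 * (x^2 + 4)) pi * exp(-2 * k)/6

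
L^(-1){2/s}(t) 2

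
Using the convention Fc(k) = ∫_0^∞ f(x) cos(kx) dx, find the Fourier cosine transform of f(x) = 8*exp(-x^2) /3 4*sqrt(pi)*exp(-k^2/4) /3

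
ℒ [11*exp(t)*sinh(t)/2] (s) 11/(2*s*(s - 2))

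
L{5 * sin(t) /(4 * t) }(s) 5 * atan(1/s) /4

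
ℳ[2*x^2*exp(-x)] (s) 2*gamma(s + 2)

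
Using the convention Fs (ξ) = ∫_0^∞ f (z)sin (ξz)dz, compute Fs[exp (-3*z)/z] atan (ξ/3)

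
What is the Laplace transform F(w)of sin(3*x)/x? atan(3/w)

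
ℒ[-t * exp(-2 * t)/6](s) -1/(6 * (s + 2)^2)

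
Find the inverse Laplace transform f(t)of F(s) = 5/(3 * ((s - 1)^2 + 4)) 5 * exp(t) * sin(2 * t)/6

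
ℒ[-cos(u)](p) -p/(p^2 + 1)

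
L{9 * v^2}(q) 18/q^3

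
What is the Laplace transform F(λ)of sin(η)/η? atan(1/λ)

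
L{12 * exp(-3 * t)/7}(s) 12/(7 * (s+3))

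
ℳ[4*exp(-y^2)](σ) 2*gamma(σ/2)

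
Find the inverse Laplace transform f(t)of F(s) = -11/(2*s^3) -11*t^2/4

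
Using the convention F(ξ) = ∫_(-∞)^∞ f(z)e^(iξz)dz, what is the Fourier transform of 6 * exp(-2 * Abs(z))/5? 24/(5 * (ξ^2 + 4))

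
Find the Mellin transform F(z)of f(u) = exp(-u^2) gamma(z/2)/2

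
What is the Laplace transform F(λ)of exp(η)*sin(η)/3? 1/(3*((λ - 1)^2+1))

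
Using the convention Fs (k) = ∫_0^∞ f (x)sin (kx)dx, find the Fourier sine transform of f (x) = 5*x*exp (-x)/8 5*k/ (4*(k^2 + 1)^2)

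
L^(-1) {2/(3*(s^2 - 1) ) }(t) 2*sinh(t) /3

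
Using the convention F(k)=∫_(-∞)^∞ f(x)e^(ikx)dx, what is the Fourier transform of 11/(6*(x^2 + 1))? 11*pi*exp(-Abs(k))/6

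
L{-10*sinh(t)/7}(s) -10/(7*s^2 - 7)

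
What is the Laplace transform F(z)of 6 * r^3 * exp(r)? 36/(z - 1)^4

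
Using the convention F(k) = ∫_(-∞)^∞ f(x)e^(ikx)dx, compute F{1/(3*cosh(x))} pi/(3*cosh(pi*k/2))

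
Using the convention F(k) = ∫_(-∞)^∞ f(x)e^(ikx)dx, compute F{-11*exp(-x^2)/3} -11*sqrt(pi)*exp(-k^2/4)/3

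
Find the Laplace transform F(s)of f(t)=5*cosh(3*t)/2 5*s/(2*(s^2 - 9))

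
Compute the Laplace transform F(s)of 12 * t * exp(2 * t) 12/(s - 2)^2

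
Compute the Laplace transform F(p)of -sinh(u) -1/(p^2 - 1)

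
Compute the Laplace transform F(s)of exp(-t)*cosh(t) (s + 1)/(s*(s + 2))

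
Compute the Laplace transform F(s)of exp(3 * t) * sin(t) 1/((s - 3)^2 + 1)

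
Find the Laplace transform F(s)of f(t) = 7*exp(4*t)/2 7/(2*(s - 4))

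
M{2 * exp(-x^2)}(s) gamma(s/2)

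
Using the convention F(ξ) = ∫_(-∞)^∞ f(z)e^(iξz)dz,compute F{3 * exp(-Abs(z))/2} 3/(ξ^2 + 1)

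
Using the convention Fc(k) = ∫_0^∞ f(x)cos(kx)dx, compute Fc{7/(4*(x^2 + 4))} 7*pi*exp(-2*k)/16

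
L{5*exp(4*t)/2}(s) 5/(2*(s - 4))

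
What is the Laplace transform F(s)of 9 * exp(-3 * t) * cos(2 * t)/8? 9 * (s + 3)/(8 * ((s + 3)^2 + 4))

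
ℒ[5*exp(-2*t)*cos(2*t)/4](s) 5*(s + 2)/(4*((s + 2)^2 + 4))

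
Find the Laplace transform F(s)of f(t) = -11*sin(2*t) -22/(s^2 + 4)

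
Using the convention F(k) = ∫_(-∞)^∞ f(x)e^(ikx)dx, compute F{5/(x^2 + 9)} 5*pi*exp(-3*Abs(k))/3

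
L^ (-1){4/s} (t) 4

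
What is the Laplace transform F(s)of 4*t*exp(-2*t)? 4/(s + 2)^2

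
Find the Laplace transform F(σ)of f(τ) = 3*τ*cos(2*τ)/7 3*(σ^2 - 4)/(7*(σ^2 + 4)^2)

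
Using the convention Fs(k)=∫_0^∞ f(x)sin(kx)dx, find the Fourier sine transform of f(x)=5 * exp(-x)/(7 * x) 5 * atan(k)/7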